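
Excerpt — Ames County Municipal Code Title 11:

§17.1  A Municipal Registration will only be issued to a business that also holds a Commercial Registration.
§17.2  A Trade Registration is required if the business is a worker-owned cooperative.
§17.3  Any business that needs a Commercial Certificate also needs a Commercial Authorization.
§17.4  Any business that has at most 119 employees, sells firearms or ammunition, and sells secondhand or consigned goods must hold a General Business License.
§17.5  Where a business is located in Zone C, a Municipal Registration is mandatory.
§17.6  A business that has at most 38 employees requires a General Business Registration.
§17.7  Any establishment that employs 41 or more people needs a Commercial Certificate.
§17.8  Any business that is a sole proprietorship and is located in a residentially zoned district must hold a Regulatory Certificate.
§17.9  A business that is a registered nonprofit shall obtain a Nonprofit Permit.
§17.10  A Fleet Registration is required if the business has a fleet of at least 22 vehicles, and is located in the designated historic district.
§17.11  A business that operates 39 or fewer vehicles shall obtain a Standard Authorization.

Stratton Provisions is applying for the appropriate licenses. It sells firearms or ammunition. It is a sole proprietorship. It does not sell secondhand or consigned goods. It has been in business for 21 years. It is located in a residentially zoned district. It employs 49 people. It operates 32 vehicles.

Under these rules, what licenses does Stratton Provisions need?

Commercial Authorization, Commercial Certificate, Regulatory Certificate, Standard Authorization

§17.1 Municipal Registration is not required → no effect.
§17.2 is a sole proprietorship (not: is a worker-owned cooperative) → Trade Registration not required.
§17.3 Commercial Certificate is required → Commercial Authorization also required.
§17.4 employees 49 ≤ 119; sells firearms or ammunition; does not sell secondhand or consigned goods → General Business License not required.
§17.5 is located in a residentially zoned district (not: is located in Zone C) → Municipal Registration not required.
§17.6 employees 49 > 38 → General Business Registration not required.
§17.7 employees 49 ≥ 41 → Commercial Certificate required.
§17.8 is a sole proprietorship; is located in a residentially zoned district → Regulatory Certificate required.
§17.9 is a sole proprietorship (not: is a registered nonprofit) → Nonprofit Permit not required.
§17.10 vehicles 32 ≥ 22; is located in a residentially zoned district (not: is located in the designated historic district) → Fleet Registration not required.
§17.11 vehicles 32 ≤ 39 → Standard Authorization required.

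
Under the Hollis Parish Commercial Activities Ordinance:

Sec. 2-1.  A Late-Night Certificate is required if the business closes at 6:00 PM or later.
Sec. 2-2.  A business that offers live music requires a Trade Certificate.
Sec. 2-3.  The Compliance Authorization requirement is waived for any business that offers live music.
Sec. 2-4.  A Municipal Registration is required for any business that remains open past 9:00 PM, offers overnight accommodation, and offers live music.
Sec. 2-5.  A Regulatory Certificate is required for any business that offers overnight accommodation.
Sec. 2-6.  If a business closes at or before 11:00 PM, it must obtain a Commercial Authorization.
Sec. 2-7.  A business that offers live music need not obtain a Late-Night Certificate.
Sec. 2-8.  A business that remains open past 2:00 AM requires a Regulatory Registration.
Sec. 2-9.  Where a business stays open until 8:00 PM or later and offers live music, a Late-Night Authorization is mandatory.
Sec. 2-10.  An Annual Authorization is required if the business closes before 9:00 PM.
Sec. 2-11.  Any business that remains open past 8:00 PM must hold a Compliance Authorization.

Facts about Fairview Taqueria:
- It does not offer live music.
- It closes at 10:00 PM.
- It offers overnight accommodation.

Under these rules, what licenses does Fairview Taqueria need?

Sec. 2-1. closes 10:00 PM, after 6:00 PM → Late-Night Certificate required.
Sec. 2-2. does not offer live music → Trade Certificate not required.
Sec. 2-3. does not offer live music → Compliance Authorization exemption does not apply.
Sec. 2-4. closes 10:00 PM, after 9:00 PM; offers overnight accommodation; does not offer live music → Municipal Registration not required.
Sec. 2-5. offers overnight accommodation → Regulatory Certificate required.
Sec. 2-6. closes 10:00 PM, at/before 11:00 PM → Commercial Authorization required.
Sec. 2-7. does not offer live music → Late-Night Certificate exemption does not apply.
Sec. 2-8. closes 10:00 PM, at/before 2:00 AM → Regulatory Registration not required.
Sec. 2-9. closes 10:00 PM, after 8:00 PM; does not offer live music → Late-Night Authorization not required.
Sec. 2-10. closes 10:00 PM, after 9:00 PM → Annual Authorization not required.
Sec. 2-11. closes 10:00 PM, after 8:00 PM → Compliance Authorization required.

Commercial Authorization, Compliance Authorization, Late-Night Certificate, Regulatory Certificate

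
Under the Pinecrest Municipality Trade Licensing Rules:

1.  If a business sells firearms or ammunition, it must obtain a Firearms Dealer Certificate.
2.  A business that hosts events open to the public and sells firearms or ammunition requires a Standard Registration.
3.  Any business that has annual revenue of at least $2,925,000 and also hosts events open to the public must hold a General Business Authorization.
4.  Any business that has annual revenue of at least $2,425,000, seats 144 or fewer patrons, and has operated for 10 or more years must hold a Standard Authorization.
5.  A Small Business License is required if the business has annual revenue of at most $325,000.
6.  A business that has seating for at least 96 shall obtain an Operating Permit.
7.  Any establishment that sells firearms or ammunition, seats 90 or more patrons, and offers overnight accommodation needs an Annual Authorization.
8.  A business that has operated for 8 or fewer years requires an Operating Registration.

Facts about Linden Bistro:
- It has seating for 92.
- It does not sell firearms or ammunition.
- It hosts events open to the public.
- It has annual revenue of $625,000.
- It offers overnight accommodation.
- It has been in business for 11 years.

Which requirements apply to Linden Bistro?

1. does not sell firearms or ammunition → Firearms Dealer Certificate not required.
2. hosts events open to the public; does not sell firearms or ammunition → Standard Registration not required.
3. revenue $625,000 < $2,925,000; hosts events open to the public → General Business Authorization not required.
4. revenue $625,000 < $2,425,000; seating 92 ≤ 144; years in business 11 ≥ 10 → Standard Authorization not required.
5. revenue $625,000 > $325,000 → Small Business License not required.
6. seating 92 < 96 → Operating Permit not required.
7. does not sell firearms or ammunition; seating 92 ≥ 90; offers overnight accommodation → Annual Authorization not required.
8. years in business 11 > 8 → Operating Registration not required.

None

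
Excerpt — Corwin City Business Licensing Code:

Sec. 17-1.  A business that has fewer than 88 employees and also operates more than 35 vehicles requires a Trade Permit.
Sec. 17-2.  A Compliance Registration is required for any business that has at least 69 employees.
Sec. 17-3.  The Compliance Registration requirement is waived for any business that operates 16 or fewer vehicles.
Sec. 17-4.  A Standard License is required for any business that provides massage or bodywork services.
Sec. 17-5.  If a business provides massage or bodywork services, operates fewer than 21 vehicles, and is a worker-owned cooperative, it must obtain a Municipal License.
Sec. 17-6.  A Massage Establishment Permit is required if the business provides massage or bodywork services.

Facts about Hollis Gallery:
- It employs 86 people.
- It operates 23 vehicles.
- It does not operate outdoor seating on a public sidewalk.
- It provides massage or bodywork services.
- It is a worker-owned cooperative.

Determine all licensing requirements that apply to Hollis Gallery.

Compliance Registration, Massage Establishment Permit, Standard License

Sec. 17-1. employees 86 < 88; vehicles 23 ≤ 35 → Trade Permit not required.
Sec. 17-2. employees 86 ≥ 69 → Compliance Registration required.
Sec. 17-3. vehicles 23 > 16 → Compliance Registration exemption does not apply.
Sec. 17-4. provides massage or bodywork services → Standard License required.
Sec. 17-5. provides massage or bodywork services; vehicles 23 ≥ 21; is a worker-owned cooperative → Municipal License not required.
Sec. 17-6. provides massage or bodywork services → Massage Establishment Permit required.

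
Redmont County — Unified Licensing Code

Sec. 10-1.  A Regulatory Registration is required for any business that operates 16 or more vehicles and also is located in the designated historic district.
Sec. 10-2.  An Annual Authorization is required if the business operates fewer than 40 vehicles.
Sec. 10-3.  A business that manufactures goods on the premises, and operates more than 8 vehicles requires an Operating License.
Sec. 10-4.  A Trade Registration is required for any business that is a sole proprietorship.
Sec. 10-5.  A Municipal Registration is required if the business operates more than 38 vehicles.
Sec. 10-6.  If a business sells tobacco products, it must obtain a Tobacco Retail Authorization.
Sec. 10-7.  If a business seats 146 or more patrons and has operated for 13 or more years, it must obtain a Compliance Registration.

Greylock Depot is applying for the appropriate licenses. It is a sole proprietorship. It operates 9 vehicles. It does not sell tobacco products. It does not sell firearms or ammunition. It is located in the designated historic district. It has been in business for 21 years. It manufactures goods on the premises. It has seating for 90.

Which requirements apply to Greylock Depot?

Sec. 10-1. vehicles 9 < 16; is located in the designated historic district → Regulatory Registration not required.
Sec. 10-2. vehicles 9 < 40 → Annual Authorization required.
Sec. 10-3. manufactures goods on the premises; vehicles 9 > 8 → Operating License required.
Sec. 10-4. is a sole proprietorship → Trade Registration required.
Sec. 10-5. vehicles 9 ≤ 38 → Municipal Registration not required.
Sec. 10-6. does not sell tobacco products → Tobacco Retail Authorization not required.
Sec. 10-7. seating 90 < 146; years in business 21 ≥ 13 → Compliance Registration not required.

Annual Authorization, Operating License, Trade Registration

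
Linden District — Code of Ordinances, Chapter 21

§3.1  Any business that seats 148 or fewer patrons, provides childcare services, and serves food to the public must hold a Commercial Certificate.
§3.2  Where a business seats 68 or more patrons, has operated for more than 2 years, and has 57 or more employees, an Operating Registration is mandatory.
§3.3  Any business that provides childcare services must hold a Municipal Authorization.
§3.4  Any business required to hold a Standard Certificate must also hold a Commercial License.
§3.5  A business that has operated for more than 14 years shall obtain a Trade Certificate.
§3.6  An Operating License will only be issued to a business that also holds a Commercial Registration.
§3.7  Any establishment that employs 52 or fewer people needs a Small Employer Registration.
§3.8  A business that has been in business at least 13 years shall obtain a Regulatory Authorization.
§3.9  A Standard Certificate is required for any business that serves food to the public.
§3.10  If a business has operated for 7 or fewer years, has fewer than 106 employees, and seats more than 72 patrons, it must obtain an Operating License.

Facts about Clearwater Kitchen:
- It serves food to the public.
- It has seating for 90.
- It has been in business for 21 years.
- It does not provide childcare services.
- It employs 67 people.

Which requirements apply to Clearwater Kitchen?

§3.1 seating 90 ≤ 148; does not provide childcare services; serves food to the public → Commercial Certificate not required.
§3.2 seating 90 ≥ 68; years in business 21 > 2; employees 67 ≥ 57 → Operating Registration required.
§3.3 does not provide childcare services → Municipal Authorization not required.
§3.4 Standard Certificate is required → Commercial License also required.
§3.5 years in business 21 > 14 → Trade Certificate required.
§3.6 Operating License is not required → no effect.
§3.7 employees 67 > 52 → Small Employer Registration not required.
§3.8 years in business 21 ≥ 13 → Regulatory Authorization required.
§3.9 serves food to the public → Standard Certificate required.
§3.10 years in business 21 > 7; employees 67 < 106; seating 90 > 72 → Operating License not required.

Commercial License, Operating Registration, Regulatory Authorization, Standard Certificate, Trade Certificate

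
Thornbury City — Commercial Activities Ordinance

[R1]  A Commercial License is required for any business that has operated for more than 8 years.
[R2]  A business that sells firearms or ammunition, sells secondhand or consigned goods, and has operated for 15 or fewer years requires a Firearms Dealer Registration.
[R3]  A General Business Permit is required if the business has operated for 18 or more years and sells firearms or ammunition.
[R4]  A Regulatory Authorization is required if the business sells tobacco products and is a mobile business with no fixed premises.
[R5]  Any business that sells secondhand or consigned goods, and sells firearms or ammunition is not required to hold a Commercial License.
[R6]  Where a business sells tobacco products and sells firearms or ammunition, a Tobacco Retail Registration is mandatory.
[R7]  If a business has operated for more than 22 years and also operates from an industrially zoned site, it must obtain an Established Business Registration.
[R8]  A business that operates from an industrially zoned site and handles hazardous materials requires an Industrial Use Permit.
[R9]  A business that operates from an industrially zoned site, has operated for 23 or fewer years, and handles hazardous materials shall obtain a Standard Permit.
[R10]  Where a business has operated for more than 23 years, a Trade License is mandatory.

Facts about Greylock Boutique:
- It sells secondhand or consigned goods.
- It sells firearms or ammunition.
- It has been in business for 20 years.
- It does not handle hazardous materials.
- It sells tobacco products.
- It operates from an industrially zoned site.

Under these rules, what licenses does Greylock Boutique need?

General Business Permit, Tobacco Retail Registration

[R1] years in business 20 > 8 → Commercial License required.
[R2] sells firearms or ammunition; sells secondhand or consigned goods; years in business 20 > 15 → Firearms Dealer Registration not required.
[R3] years in business 20 ≥ 18; sells firearms or ammunition → General Business Permit required.
[R4] sells tobacco products; operates from an industrially zoned site (not: is a mobile business with no fixed premises) → Regulatory Authorization not required.
[R5] sells secondhand or consigned goods; sells firearms or ammunition → exempt from Commercial License.
[R6] sells tobacco products; sells firearms or ammunition → Tobacco Retail Registration required.
[R7] years in business 20 ≤ 22; operates from an industrially zoned site → Established Business Registration not required.
[R8] operates from an industrially zoned site; does not handle hazardous materials → Industrial Use Permit not required.
[R9] operates from an industrially zoned site; years in business 20 ≤ 23; does not handle hazardous materials → Standard Permit not required.
[R10] years in business 20 ≤ 23 → Trade License not required.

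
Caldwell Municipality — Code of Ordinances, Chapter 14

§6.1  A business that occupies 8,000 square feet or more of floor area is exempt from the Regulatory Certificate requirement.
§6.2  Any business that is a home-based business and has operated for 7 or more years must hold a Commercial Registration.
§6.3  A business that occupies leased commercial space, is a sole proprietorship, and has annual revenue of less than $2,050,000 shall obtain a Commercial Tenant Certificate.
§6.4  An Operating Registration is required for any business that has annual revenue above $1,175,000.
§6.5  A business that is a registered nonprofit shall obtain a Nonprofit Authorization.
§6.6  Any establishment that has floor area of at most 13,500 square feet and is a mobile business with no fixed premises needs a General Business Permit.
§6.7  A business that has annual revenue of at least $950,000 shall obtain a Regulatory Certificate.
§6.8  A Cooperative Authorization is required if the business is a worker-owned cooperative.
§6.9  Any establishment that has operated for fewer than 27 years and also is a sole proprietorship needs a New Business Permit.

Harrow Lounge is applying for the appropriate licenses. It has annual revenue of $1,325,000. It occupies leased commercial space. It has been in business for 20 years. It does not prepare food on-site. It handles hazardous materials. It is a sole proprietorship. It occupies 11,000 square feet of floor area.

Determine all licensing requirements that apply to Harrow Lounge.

§6.1 floor area 11,000 square feet ≥ 8,000 square feet → exempt from Regulatory Certificate.
§6.2 occupies leased commercial space (not: is a home-based business); years in business 20 ≥ 7 → Commercial Registration not required.
§6.3 occupies leased commercial space; is a sole proprietorship; revenue $1,325,000 < $2,050,000 → Commercial Tenant Certificate required.
§6.4 revenue $1,325,000 > $1,175,000 → Operating Registration required.
§6.5 is a sole proprietorship (not: is a registered nonprofit) → Nonprofit Authorization not required.
§6.6 floor area 11,000 square feet ≤ 13,500 square feet; occupies leased commercial space (not: is a mobile business with no fixed premises) → General Business Permit not required.
§6.7 revenue $1,325,000 ≥ $950,000 → Regulatory Certificate required.
§6.8 is a sole proprietorship (not: is a worker-owned cooperative) → Cooperative Authorization not required.
§6.9 years in business 20 < 27; is a sole proprietorship → New Business Permit required.

Commercial Tenant Certificate, New Business Permit, Operating Registration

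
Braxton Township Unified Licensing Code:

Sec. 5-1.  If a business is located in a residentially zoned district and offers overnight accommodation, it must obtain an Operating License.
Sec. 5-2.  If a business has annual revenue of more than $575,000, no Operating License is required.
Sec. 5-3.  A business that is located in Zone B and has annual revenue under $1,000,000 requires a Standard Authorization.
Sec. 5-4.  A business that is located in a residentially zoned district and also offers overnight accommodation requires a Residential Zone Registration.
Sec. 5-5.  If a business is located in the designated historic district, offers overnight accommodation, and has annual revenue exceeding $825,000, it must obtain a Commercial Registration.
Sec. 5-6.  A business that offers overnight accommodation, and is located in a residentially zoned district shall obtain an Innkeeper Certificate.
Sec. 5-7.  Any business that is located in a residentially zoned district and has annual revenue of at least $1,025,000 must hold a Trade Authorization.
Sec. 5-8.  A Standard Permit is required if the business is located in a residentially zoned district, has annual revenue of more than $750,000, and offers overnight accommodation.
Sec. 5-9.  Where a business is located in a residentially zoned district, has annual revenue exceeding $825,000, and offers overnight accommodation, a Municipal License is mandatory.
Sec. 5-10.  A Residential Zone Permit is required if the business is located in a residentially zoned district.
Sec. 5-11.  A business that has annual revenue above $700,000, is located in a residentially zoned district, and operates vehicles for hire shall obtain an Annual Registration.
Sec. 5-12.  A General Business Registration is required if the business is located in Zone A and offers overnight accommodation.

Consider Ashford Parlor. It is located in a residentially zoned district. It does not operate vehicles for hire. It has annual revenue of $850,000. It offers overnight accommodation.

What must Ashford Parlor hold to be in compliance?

Sec. 5-1. is located in a residentially zoned district; offers overnight accommodation → Operating License required.
Sec. 5-2. revenue $850,000 > $575,000 → exempt from Operating License.
Sec. 5-3. is located in a residentially zoned district (not: is located in Zone B); revenue $850,000 < $1,000,000 → Standard Authorization not required.
Sec. 5-4. is located in a residentially zoned district; offers overnight accommodation → Residential Zone Registration required.
Sec. 5-5. is located in a residentially zoned district (not: is located in the designated historic district); offers overnight accommodation; revenue $850,000 > $825,000 → Commercial Registration not required.
Sec. 5-6. offers overnight accommodation; is located in a residentially zoned district → Innkeeper Certificate required.
Sec. 5-7. is located in a residentially zoned district; revenue $850,000 < $1,025,000 → Trade Authorization not required.
Sec. 5-8. is located in a residentially zoned district; revenue $850,000 > $750,000; offers overnight accommodation → Standard Permit required.
Sec. 5-9. is located in a residentially zoned district; revenue $850,000 > $825,000; offers overnight accommodation → Municipal License required.
Sec. 5-10. is located in a residentially zoned district → Residential Zone Permit required.
Sec. 5-11. revenue $850,000 > $700,000; is located in a residentially zoned district; does not operate vehicles for hire → Annual Registration not required.
Sec. 5-12. is located in a residentially zoned district (not: is located in Zone A); offers overnight accommodation → General Business Registration not required.

Innkeeper Certificate, Municipal License, Residential Zone Permit, Residential Zone Registration, Standard Permit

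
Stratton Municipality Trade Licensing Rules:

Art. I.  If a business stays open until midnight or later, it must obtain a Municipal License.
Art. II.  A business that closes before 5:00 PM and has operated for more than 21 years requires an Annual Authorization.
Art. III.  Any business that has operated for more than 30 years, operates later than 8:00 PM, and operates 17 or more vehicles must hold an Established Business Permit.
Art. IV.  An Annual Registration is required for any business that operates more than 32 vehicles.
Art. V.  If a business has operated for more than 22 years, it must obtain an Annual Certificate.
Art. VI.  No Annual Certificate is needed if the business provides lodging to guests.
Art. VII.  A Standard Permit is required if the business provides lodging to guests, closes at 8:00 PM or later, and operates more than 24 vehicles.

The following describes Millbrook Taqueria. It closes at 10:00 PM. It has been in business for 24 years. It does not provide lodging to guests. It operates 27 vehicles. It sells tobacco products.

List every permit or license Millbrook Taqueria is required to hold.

Art. I. closes 10:00 PM, at/before midnight → Municipal License not required.
Art. II. closes 10:00 PM, after 5:00 PM; years in business 24 > 21 → Annual Authorization not required.
Art. III. years in business 24 ≤ 30; closes 10:00 PM, after 8:00 PM; vehicles 27 ≥ 17 → Established Business Permit not required.
Art. IV. vehicles 27 ≤ 32 → Annual Registration not required.
Art. V. years in business 24 > 22 → Annual Certificate required.
Art. VI. does not provide lodging to guests → Annual Certificate exemption does not apply.
Art. VII. does not provide lodging to guests; closes 10:00 PM, after 8:00 PM; vehicles 27 > 24 → Standard Permit not required.

Annual Certificate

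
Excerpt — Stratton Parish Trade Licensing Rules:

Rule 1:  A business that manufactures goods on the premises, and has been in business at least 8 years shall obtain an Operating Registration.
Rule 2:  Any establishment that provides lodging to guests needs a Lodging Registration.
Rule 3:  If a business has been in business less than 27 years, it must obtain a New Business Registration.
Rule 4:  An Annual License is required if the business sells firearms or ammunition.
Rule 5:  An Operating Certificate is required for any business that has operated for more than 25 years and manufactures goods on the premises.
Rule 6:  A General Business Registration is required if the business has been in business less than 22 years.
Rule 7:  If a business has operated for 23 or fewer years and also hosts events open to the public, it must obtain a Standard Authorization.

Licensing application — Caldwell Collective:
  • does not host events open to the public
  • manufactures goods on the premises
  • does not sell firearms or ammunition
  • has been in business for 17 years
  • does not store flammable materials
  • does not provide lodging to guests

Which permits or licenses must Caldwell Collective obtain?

General Business Registration, New Business Registration, Operating Registration

Rule 1: manufactures goods on the premises; years in business 17 ≥ 8 → Operating Registration required.
Rule 2: does not provide lodging to guests → Lodging Registration not required.
Rule 3: years in business 17 < 27 → New Business Registration required.
Rule 4: does not sell firearms or ammunition → Annual License not required.
Rule 5: years in business 17 ≤ 25; manufactures goods on the premises → Operating Certificate not required.
Rule 6: years in business 17 < 22 → General Business Registration required.
Rule 7: years in business 17 ≤ 23; does not host events open to the public → Standard Authorization not required.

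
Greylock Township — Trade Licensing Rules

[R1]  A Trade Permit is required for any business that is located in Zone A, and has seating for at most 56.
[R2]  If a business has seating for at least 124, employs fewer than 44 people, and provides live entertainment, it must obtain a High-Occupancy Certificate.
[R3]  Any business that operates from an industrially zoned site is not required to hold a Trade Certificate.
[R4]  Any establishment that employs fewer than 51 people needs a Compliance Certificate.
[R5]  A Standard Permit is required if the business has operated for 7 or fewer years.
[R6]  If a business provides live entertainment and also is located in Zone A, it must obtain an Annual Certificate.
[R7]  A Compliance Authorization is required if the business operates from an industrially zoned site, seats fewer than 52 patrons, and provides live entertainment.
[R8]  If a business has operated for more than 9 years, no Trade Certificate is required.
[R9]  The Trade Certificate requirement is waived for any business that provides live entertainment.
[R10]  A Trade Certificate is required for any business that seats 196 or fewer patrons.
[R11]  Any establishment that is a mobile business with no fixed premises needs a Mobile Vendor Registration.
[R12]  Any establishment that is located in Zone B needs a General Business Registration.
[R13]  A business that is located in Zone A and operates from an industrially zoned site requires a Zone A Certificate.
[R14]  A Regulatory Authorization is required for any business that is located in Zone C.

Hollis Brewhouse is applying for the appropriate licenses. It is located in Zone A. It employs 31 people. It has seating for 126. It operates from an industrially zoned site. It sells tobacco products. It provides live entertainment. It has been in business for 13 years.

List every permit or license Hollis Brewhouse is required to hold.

Annual Certificate, Compliance Certificate, High-Occupancy Certificate, Zone A Certificate

[R1] is located in Zone A; seating 126 > 56 → Trade Permit not required.
[R2] seating 126 ≥ 124; employees 31 < 44; provides live entertainment → High-Occupancy Certificate required.
[R3] operates from an industrially zoned site → exempt from Trade Certificate.
[R4] employees 31 < 51 → Compliance Certificate required.
[R5] years in business 13 > 7 → Standard Permit not required.
[R6] provides live entertainment; is located in Zone A → Annual Certificate required.
[R7] operates from an industrially zoned site; seating 126 ≥ 52; provides live entertainment → Compliance Authorization not required.
[R8] years in business 13 > 9 → exempt from Trade Certificate.
[R9] provides live entertainment → exempt from Trade Certificate.
[R10] seating 126 ≤ 196 → Trade Certificate required.
[R11] operates from an industrially zoned site (not: is a mobile business with no fixed premises) → Mobile Vendor Registration not required.
[R12] is located in Zone A (not: is located in Zone B) → General Business Registration not required.
[R13] is located in Zone A; operates from an industrially zoned site → Zone A Certificate required.
[R14] is located in Zone A (not: is located in Zone C) → Regulatory Authorization not required.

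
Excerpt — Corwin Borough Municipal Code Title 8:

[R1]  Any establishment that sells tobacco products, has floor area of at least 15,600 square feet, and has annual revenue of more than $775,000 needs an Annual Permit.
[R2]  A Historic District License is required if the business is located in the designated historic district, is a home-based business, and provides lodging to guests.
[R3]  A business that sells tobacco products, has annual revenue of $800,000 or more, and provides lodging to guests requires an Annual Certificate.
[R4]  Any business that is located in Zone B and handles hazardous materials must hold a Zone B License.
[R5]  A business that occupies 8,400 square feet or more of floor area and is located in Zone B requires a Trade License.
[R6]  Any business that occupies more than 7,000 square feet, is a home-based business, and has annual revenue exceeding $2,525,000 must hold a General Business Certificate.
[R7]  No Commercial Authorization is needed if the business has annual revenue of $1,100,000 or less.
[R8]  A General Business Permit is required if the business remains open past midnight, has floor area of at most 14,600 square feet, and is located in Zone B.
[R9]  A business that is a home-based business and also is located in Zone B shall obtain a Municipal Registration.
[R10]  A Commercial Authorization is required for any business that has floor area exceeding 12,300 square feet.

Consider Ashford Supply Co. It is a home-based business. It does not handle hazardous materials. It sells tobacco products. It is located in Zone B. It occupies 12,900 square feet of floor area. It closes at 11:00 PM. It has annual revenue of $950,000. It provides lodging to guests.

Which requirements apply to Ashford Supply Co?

[R1] sells tobacco products; floor area 12,900 square feet < 15,600 square feet; revenue $950,000 > $775,000 → Annual Permit not required.
[R2] is located in Zone B (not: is located in the designated historic district); is a home-based business; provides lodging to guests → Historic District License not required.
[R3] sells tobacco products; revenue $950,000 ≥ $800,000; provides lodging to guests → Annual Certificate required.
[R4] is located in Zone B; does not handle hazardous materials → Zone B License not required.
[R5] floor area 12,900 square feet ≥ 8,400 square feet; is located in Zone B → Trade License required.
[R6] floor area 12,900 square feet > 7,000 square feet; is a home-based business; revenue $950,000 ≤ $2,525,000 → General Business Certificate not required.
[R7] revenue $950,000 ≤ $1,100,000 → exempt from Commercial Authorization.
[R8] closes 11:00 PM, at/before midnight; floor area 12,900 square feet ≤ 14,600 square feet; is located in Zone B → General Business Permit not required.
[R9] is a home-based business; is located in Zone B → Municipal Registration required.
[R10] floor area 12,900 square feet > 12,300 square feet → Commercial Authorization required.

Annual Certificate, Municipal Registration, Trade License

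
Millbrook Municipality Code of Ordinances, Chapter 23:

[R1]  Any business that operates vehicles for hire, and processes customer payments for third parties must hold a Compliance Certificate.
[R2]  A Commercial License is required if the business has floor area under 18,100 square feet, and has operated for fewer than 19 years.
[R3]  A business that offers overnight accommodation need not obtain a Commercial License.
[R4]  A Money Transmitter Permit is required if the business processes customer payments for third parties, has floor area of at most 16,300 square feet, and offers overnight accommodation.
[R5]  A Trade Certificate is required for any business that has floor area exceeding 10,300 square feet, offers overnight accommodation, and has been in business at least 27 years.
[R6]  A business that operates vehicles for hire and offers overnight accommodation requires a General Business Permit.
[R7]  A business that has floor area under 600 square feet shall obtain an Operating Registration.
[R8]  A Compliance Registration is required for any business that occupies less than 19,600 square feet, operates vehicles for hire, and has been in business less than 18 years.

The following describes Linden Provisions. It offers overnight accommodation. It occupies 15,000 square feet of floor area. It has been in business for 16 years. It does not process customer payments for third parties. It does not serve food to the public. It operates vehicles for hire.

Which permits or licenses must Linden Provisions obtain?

[R1] operates vehicles for hire; does not process customer payments for third parties → Compliance Certificate not required.
[R2] floor area 15,000 square feet < 18,100 square feet; years in business 16 < 19 → Commercial License required.
[R3] offers overnight accommodation → exempt from Commercial License.
[R4] does not process customer payments for third parties; floor area 15,000 square feet ≤ 16,300 square feet; offers overnight accommodation → Money Transmitter Permit not required.
[R5] floor area 15,000 square feet > 10,300 square feet; offers overnight accommodation; years in business 16 < 27 → Trade Certificate not required.
[R6] operates vehicles for hire; offers overnight accommodation → General Business Permit required.
[R7] floor area 15,000 square feet ≥ 600 square feet → Operating Registration not required.
[R8] floor area 15,000 square feet < 19,600 square feet; operates vehicles for hire; years in business 16 < 18 → Compliance Registration required.

Compliance Registration, General Business Permit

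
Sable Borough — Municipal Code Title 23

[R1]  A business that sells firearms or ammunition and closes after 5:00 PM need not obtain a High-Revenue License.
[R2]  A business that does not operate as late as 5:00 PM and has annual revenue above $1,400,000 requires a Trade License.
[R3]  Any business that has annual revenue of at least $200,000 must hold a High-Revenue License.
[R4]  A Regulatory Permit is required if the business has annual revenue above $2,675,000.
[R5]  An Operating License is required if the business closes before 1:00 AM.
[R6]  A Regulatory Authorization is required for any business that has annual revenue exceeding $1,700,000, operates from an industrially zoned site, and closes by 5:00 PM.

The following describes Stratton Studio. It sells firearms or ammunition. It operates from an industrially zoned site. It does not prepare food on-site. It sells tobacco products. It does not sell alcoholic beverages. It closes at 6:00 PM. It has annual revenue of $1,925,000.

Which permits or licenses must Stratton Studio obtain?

[R1] sells firearms or ammunition; closes 6:00 PM, after 5:00 PM → exempt from High-Revenue License.
[R2] closes 6:00 PM, after 5:00 PM; revenue $1,925,000 > $1,400,000 → Trade License not required.
[R3] revenue $1,925,000 ≥ $200,000 → High-Revenue License required.
[R4] revenue $1,925,000 ≤ $2,675,000 → Regulatory Permit not required.
[R5] closes 6:00 PM, at/before 1:00 AM → Operating License required.
[R6] revenue $1,925,000 > $1,700,000; operates from an industrially zoned site; closes 6:00 PM, after 5:00 PM → Regulatory Authorization not required.

Operating License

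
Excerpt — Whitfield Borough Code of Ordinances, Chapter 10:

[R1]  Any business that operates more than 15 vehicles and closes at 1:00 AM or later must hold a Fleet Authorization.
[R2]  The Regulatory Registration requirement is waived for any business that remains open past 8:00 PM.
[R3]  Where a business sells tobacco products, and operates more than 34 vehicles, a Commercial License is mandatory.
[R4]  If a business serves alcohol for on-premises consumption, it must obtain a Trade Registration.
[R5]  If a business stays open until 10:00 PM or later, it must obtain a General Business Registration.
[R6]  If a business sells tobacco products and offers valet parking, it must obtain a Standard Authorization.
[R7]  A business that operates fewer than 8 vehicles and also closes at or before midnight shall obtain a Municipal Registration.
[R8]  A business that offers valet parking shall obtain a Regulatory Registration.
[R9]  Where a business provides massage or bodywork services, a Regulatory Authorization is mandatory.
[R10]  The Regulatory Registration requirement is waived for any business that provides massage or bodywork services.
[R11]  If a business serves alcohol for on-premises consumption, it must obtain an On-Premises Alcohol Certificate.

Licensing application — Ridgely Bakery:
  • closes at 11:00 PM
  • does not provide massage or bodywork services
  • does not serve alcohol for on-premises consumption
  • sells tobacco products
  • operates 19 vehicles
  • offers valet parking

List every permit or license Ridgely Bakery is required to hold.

[R1] vehicles 19 > 15; closes 11:00 PM, at/before 1:00 AM → Fleet Authorization not required.
[R2] closes 11:00 PM, after 8:00 PM → exempt from Regulatory Registration.
[R3] sells tobacco products; vehicles 19 ≤ 34 → Commercial License not required.
[R4] does not serve alcohol for on-premises consumption → Trade Registration not required.
[R5] closes 11:00 PM, after 10:00 PM → General Business Registration required.
[R6] sells tobacco products; offers valet parking → Standard Authorization required.
[R7] vehicles 19 ≥ 8; closes 11:00 PM, at/before midnight → Municipal Registration not required.
[R8] offers valet parking → Regulatory Registration required.
[R9] does not provide massage or bodywork services → Regulatory Authorization not required.
[R10] does not provide massage or bodywork services → Regulatory Registration exemption does not apply.
[R11] does not serve alcohol for on-premises consumption → On-Premises Alcohol Certificate not required.

General Business Registration, Standard Authorization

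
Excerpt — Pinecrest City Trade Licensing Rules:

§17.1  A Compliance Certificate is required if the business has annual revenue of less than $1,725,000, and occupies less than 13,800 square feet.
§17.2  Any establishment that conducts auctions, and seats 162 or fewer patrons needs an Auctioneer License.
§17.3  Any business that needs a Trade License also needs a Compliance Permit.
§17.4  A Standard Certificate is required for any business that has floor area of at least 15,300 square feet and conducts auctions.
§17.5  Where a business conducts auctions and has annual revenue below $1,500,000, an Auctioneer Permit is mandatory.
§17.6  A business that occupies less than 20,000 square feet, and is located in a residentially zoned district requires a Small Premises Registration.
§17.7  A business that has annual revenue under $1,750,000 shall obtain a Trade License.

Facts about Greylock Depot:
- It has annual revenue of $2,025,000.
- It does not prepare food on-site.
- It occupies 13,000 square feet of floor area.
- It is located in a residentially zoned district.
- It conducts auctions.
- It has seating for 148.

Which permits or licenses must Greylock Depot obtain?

Auctioneer License, Small Premises Registration

§17.1 revenue $2,025,000 ≥ $1,725,000; floor area 13,000 square feet < 13,800 square feet → Compliance Certificate not required.
§17.2 conducts auctions; seating 148 ≤ 162 → Auctioneer License required.
§17.3 Trade License is not required → no effect.
§17.4 floor area 13,000 square feet < 15,300 square feet; conducts auctions → Standard Certificate not required.
§17.5 conducts auctions; revenue $2,025,000 ≥ $1,500,000 → Auctioneer Permit not required.
§17.6 floor area 13,000 square feet < 20,000 square feet; is located in a residentially zoned district → Small Premises Registration required.
§17.7 revenue $2,025,000 ≥ $1,750,000 → Trade License not required.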